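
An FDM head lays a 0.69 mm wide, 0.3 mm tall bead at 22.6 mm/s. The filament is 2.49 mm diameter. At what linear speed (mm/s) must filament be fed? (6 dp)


Q = 0.69 * 0.3 * 22.6 = 4.6782 mm^3/s
A_fil = pi*(2.49/2)^2 = 4.86954715 mm^2
v_feed = 4.6782 / 4.86954715 = 0.960705 mm/s


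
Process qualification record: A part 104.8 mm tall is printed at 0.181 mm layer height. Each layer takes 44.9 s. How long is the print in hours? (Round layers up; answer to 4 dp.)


Layers = ceil(104.8/0.181) = 580
t = 580 * 44.9 / 3600 = 7.2339 hrs


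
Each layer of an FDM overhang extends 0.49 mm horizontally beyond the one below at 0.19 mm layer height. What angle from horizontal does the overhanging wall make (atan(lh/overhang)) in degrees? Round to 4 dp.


angle = atan(0.19/0.49) = 21.1941 degrees


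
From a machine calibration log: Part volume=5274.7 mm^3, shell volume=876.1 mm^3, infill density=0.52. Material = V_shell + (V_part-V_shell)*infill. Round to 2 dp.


V_infill = (5274.7 - 876.1) * 0.52 = 2287.27
V_total = 876.1 + 2287.27 = 3163.37 mm^3


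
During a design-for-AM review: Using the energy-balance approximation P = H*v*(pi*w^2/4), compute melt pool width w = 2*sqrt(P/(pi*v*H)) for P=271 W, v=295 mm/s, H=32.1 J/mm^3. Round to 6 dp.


w = 2*sqrt(271/(pi*295*32.1)) = 0.190887 mm


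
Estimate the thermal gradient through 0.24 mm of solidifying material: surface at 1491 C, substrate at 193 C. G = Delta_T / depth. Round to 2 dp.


G = (1491-193)/0.24 = 5408.33 C/mm


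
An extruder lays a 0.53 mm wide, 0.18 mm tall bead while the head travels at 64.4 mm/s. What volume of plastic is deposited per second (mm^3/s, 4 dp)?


Rate = 0.53 * 0.18 * 64.4 = 6.1438 mm^3/s


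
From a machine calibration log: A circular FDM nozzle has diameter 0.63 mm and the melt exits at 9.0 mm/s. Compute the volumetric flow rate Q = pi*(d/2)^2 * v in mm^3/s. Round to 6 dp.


A = pi*(0.63/2)^2 = 0.31172453 mm^2
Q = 0.31172453 * 9.0 = 2.805521 mm^3/s


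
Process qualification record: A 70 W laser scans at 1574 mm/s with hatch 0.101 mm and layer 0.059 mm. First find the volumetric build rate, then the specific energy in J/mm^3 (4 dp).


Build rate = 1574 * 0.101 * 0.059 = 9.379466 mm^3/s
SE = 70 / 9.379466 = 7.4631 J/mm^3


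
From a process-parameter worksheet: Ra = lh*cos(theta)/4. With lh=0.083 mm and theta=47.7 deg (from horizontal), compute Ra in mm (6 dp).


Ra = 0.083 * cos(47.7) / 4 = 0.013965 mm


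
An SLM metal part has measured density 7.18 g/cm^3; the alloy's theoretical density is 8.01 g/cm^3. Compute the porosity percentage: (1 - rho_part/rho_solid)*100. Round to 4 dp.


Porosity = (1-7.18/8.01)*100 = 10.362 %


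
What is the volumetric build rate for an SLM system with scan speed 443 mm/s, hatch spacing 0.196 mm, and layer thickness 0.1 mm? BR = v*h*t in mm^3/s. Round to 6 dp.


Rate = 443 * 0.196 * 0.1 = 8.6828 mm^3/s


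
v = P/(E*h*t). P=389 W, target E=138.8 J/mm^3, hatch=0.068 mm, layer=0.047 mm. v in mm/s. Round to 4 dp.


v = 389 / (138.8*0.068*0.047) = 876.9067 mm/s


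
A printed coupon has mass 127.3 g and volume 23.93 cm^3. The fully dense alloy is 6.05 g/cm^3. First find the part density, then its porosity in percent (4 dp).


rho_part = 127.3 / 23.93 = 5.31968241 g/cm^3
Porosity = (1 - 5.31968241/6.05)*100 = 12.0714 %


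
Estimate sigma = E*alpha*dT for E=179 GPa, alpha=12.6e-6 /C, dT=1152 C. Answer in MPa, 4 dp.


sigma = 179*1000 * 12.6e-6 * 1152 = 2598.2208 MPa


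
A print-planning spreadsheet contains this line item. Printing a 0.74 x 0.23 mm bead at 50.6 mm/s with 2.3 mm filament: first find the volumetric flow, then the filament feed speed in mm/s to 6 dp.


Q = 0.74 * 0.23 * 50.6 = 8.61212 mm^3/s
A_fil = pi*(2.3/2)^2 = 4.15475628 mm^2
v_feed = 8.61212 / 4.15475628 = 2.072834 mm/s


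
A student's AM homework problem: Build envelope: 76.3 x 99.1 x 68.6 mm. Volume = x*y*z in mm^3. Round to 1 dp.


V = 76.3 * 99.1 * 68.6 = 518707.2 mm^3


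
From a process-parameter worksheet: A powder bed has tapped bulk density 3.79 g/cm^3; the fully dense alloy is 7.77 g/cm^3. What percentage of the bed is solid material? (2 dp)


Packing = (3.79/7.77)*100 = 48.78 %


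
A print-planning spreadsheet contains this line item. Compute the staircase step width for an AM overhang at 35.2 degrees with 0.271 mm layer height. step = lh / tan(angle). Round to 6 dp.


step = 0.271 / tan(35.2) = 0.384167 mm


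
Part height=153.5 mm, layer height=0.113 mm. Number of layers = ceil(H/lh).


Layers = ceil(153.5/0.113) = 1359


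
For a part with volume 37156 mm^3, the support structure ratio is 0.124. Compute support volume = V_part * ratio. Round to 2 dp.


V_support = 37156 * 0.124 = 4607.34 mm^3


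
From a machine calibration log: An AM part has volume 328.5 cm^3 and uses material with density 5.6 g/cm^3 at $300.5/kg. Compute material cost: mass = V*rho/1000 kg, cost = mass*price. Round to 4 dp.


Mass = 328.5*5.6/1000 = 1.8396 kg
Cost = 1.8396 * 300.5 = 552.7998 $


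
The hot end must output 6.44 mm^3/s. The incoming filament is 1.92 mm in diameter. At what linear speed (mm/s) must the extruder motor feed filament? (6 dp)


A = pi*(1.92/2)^2 = 2.895292
v = 6.44 / 2.895292 = 2.224301 mm/s


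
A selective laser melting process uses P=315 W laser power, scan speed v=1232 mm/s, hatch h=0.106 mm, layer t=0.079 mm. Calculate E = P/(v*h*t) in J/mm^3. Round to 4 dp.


E = 315 / (1232*0.106*0.079) = 30.5328 J/mm^3


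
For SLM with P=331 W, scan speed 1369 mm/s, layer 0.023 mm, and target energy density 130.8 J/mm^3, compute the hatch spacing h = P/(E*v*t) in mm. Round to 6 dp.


h = 331 / (130.8*1369*0.023) = 0.080369 mm


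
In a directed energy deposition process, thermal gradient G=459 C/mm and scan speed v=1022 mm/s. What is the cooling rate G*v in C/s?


CR = 459 * 1022 = 469098 C/s


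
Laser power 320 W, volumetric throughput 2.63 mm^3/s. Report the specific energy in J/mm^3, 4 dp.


SE = 320 / 2.63 = 121.673 J/mm^3


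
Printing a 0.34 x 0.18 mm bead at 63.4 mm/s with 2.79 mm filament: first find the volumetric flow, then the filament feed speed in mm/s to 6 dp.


Q = 0.34 * 0.18 * 63.4 = 3.88008 mm^3/s
A_fil = pi*(2.79/2)^2 = 6.11361784 mm^2
v_feed = 3.88008 / 6.11361784 = 0.634662 mm/s


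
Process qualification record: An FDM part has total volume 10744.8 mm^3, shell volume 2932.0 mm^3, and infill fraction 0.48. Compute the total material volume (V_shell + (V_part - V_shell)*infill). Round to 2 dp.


V_infill = (10744.8 - 2932.0) * 0.48 = 3750.14
V_total = 2932.0 + 3750.14 = 6682.14 mm^3


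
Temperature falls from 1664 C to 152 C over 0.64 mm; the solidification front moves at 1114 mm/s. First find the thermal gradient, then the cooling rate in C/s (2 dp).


G = (1664-152)/0.64 = 2362.5 C/mm
CR = 2362.5 * 1114 = 2631825.0 C/s


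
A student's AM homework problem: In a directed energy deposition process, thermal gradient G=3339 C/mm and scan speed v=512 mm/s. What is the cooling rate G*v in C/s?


CR = 3339 * 512 = 1709568 C/s


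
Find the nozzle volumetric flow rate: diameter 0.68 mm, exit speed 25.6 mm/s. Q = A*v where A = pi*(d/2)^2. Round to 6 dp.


A = pi*(0.68/2)^2 = 0.36316811 mm^2
Q = 0.36316811 * 25.6 = 9.297104 mm^3/s


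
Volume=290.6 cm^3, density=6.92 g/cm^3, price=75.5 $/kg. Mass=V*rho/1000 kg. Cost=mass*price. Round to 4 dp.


Mass = 290.6*6.92/1000 = 2.010952 kg
Cost = 2.010952 * 75.5 = 151.8269 $


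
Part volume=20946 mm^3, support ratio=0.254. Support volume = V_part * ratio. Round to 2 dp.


V_support = 20946 * 0.254 = 5320.28 mm^3


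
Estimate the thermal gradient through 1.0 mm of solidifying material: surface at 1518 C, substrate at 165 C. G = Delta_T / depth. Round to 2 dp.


G = (1518-165)/1.0 = 1353.0 C/mm


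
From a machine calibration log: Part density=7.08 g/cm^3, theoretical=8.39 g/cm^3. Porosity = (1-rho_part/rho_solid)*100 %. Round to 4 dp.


Porosity = (1-7.08/8.39)*100 = 15.6138 %


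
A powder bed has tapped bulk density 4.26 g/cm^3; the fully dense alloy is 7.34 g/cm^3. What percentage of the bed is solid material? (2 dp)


Packing = (4.26/7.34)*100 = 58.04 %


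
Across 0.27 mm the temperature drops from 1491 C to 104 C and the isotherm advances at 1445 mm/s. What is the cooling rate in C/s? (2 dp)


G = (1491-104)/0.27 = 5137.03703704 C/mm
CR = 5137.03703704 * 1445 = 7423018.52 C/s


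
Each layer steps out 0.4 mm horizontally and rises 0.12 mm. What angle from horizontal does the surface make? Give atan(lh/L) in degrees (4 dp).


angle = atan(0.12/0.4) = 16.6992 degrees


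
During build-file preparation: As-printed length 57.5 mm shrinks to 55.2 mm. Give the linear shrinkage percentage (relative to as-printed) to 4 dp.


Shrinkage = ((57.5-55.2)/57.5)*100 = 4.0 %


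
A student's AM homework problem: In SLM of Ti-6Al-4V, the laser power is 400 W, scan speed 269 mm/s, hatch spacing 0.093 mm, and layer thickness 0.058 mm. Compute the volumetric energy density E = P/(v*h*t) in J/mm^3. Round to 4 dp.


E = 400 / (269*0.093*0.058) = 275.6746 J/mm^3


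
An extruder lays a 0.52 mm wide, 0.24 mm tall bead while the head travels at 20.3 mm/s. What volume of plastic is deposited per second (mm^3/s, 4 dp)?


Rate = 0.52 * 0.24 * 20.3 = 2.5334 mm^3/s


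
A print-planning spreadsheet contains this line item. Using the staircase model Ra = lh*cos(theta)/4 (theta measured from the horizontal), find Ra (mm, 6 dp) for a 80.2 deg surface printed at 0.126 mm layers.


Ra = 0.126 * cos(80.2) / 4 = 0.005362 mm


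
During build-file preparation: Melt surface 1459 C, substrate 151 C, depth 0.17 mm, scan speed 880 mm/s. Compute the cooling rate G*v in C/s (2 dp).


G = (1459-151)/0.17 = 7694.11764706 C/mm
CR = 7694.11764706 * 880 = 6770823.53 C/s


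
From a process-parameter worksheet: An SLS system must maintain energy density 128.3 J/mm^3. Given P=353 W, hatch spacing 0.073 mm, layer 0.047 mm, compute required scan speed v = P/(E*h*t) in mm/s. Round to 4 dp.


v = 353 / (128.3*0.073*0.047) = 801.9131 mm/s


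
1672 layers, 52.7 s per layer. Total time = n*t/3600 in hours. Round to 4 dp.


t = 1672 * 52.7 / 3600 = 24.4762 hrs


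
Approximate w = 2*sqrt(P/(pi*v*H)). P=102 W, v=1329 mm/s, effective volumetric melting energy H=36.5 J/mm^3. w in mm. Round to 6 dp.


w = 2*sqrt(102/(pi*1329*36.5)) = 0.051742 mm


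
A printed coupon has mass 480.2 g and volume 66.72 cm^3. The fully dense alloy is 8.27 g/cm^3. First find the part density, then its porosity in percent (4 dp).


rho_part = 480.2 / 66.72 = 7.19724221 g/cm^3
Porosity = (1 - 7.19724221/8.27)*100 = 12.9717 %


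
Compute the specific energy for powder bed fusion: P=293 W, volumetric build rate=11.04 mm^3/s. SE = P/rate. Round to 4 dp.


SE = 293 / 11.04 = 26.5399 J/mm^3


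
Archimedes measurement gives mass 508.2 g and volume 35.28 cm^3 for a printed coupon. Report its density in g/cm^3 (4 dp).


rho = 508.2 / 35.28 = 14.4048 g/cm^3


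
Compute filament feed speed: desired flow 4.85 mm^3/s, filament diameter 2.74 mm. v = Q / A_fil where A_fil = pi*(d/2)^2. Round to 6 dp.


A = pi*(2.74/2)^2 = 5.896455
v = 4.85 / 5.896455 = 0.822528 mm/s


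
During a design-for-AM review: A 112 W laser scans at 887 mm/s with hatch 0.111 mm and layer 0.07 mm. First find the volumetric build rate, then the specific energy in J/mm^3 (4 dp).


Build rate = 887 * 0.111 * 0.07 = 6.89199 mm^3/s
SE = 112 / 6.89199 = 16.2507 J/mm^3


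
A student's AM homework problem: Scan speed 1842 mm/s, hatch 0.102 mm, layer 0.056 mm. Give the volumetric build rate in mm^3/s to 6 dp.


Rate = 1842 * 0.102 * 0.056 = 10.521504 mm^3/s


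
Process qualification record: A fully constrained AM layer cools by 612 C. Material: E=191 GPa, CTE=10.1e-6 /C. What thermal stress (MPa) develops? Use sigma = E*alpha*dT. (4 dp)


sigma = 191*1000 * 10.1e-6 * 612 = 1180.6092 MPa


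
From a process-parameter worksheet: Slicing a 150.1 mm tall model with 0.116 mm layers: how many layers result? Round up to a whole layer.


Layers = ceil(150.1/0.116) = 1294


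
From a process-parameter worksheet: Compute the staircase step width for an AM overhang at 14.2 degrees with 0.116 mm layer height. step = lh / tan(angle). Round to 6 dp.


step = 0.116 / tan(14.2) = 0.458428 mm


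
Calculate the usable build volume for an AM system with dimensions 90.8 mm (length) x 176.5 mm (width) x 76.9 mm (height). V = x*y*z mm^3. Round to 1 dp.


V = 90.8 * 176.5 * 76.9 = 1232414.8 mm^3


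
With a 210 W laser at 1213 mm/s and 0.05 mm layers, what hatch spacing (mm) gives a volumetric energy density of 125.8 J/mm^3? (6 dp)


h = 210 / (125.8*1213*0.05) = 0.027524 mm


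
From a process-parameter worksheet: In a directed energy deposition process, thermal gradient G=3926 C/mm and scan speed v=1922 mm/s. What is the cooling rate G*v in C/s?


CR = 3926 * 1922 = 7545772 C/s


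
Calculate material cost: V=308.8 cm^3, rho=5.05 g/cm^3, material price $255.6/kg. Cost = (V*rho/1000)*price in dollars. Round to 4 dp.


Mass = 308.8*5.05/1000 = 1.55944 kg
Cost = 1.55944 * 255.6 = 398.5929 $


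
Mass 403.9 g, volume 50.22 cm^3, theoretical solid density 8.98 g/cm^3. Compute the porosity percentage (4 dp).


rho_part = 403.9 / 50.22 = 8.0426125 g/cm^3
Porosity = (1 - 8.0426125/8.98)*100 = 10.4386 %


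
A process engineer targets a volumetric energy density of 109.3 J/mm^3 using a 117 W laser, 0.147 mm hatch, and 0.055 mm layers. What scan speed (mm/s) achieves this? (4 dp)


v = 117 / (109.3*0.147*0.055) = 132.3993 mm/s


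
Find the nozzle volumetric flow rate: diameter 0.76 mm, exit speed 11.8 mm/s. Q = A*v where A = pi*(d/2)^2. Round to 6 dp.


A = pi*(0.76/2)^2 = 0.45364598 mm^2
Q = 0.45364598 * 11.8 = 5.353023 mm^3/s


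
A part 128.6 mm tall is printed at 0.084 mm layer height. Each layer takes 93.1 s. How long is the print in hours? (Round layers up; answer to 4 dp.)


Layers = ceil(128.6/0.084) = 1531
t = 1531 * 93.1 / 3600 = 39.5934 hrs


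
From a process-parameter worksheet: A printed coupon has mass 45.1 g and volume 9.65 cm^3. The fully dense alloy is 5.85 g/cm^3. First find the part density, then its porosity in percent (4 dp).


rho_part = 45.1 / 9.65 = 4.67357513 g/cm^3
Porosity = (1 - 4.67357513/5.85)*100 = 20.1098 %


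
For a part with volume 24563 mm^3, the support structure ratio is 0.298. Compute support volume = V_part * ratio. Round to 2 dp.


V_support = 24563 * 0.298 = 7319.77 mm^3


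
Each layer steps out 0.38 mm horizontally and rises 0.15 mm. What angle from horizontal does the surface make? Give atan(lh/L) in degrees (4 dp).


angle = atan(0.15/0.38) = 21.541 degrees


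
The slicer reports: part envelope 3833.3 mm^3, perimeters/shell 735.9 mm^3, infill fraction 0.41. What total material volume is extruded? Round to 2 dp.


V_infill = (3833.3 - 735.9) * 0.41 = 1269.93
V_total = 735.9 + 1269.93 = 2005.83 mm^3


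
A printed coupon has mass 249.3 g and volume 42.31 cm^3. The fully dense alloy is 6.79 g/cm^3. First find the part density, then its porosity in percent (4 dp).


rho_part = 249.3 / 42.31 = 5.89222406 g/cm^3
Porosity = (1 - 5.89222406/6.79)*100 = 13.222 %


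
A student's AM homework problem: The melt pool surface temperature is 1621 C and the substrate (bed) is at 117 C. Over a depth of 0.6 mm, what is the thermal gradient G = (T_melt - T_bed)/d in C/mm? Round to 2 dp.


G = (1621-117)/0.6 = 2506.67 C/mm


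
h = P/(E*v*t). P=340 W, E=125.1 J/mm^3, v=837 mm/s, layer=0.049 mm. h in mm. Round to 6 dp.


h = 340 / (125.1*837*0.049) = 0.066267 mm


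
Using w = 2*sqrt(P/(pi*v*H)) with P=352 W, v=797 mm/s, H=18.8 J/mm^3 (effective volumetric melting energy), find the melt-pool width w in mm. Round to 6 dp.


w = 2*sqrt(352/(pi*797*18.8)) = 0.172949 mm


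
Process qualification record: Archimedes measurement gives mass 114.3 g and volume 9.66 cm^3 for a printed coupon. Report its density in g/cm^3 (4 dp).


rho = 114.3 / 9.66 = 11.8323 g/cm^3


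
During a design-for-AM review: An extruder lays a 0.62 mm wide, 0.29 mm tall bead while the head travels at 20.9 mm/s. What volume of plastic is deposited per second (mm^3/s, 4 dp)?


Rate = 0.62 * 0.29 * 20.9 = 3.7578 mm^3/s


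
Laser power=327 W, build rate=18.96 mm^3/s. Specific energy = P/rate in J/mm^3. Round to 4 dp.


SE = 327 / 18.96 = 17.2468 J/mm^3


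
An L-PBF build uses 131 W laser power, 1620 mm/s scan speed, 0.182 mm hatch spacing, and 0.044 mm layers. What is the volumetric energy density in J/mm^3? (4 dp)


E = 131 / (1620*0.182*0.044) = 10.0979 J/mm^3


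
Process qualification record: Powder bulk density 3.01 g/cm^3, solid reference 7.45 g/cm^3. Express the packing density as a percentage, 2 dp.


Packing = (3.01/7.45)*100 = 40.4 %


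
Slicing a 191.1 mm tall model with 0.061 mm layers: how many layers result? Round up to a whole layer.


Layers = ceil(191.1/0.061) = 3133


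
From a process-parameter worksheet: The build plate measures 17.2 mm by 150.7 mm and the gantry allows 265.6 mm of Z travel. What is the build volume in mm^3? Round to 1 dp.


V = 17.2 * 150.7 * 265.6 = 688445.8 mm^3


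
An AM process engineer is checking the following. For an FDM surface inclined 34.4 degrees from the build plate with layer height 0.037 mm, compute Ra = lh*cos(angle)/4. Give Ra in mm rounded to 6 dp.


Ra = 0.037 * cos(34.4) / 4 = 0.007632 mm


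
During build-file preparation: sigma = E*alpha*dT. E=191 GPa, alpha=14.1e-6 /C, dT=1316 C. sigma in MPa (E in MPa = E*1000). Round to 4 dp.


sigma = 191*1000 * 14.1e-6 * 1316 = 3544.1196 MPa


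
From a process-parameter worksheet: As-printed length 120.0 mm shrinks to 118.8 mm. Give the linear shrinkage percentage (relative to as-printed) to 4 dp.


Shrinkage = ((120.0-118.8)/120.0)*100 = 1.0 %


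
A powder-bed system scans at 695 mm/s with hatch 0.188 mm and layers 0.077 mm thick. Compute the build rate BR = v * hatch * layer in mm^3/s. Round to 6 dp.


Rate = 695 * 0.188 * 0.077 = 10.06082 mm^3/s


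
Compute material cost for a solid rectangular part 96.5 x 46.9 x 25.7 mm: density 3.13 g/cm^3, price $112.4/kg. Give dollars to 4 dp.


V = 96.5 * 46.9 * 25.7 = 116314.345 mm^3 = 116.314345 cm^3
Mass = 116.314345 * 3.13 / 1000 = 0.3640639 kg
Cost = 0.3640639 * 112.4 = 40.9208 $


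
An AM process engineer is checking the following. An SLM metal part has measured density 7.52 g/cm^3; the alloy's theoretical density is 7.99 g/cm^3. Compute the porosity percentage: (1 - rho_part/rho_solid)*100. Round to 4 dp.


Porosity = (1-7.52/7.99)*100 = 5.8824 %


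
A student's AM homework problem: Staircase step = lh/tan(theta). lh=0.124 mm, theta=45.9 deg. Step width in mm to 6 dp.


step = 0.124 / tan(45.9) = 0.120164 mm


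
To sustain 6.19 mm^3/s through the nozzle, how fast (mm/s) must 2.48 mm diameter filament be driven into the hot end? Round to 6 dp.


A = pi*(2.48/2)^2 = 4.830513
v = 6.19 / 4.830513 = 1.281437 mm/s


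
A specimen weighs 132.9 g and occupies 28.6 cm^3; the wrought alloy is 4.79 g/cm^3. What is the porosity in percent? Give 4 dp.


rho_part = 132.9 / 28.6 = 4.64685315 g/cm^3
Porosity = (1 - 4.64685315/4.79)*100 = 2.9885 %


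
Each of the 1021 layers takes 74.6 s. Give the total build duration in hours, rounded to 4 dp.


t = 1021 * 74.6 / 3600 = 21.1574 hrs


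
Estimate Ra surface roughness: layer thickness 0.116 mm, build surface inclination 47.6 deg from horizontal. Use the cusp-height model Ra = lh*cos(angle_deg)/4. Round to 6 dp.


Ra = 0.116 * cos(47.6) / 4 = 0.019555 mm


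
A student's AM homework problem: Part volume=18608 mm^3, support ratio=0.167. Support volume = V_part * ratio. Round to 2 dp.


V_support = 18608 * 0.167 = 3107.54 mm^3


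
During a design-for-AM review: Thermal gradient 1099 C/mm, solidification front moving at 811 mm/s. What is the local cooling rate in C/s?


CR = 1099 * 811 = 891289 C/s


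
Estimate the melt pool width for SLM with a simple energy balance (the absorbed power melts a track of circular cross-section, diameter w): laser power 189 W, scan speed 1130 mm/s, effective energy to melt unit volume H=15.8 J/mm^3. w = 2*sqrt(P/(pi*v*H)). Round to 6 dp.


w = 2*sqrt(189/(pi*1130*15.8)) = 0.116096 mm


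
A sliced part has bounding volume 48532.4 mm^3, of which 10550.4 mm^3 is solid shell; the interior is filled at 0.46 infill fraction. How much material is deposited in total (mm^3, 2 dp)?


V_infill = (48532.4 - 10550.4) * 0.46 = 17471.72
V_total = 10550.4 + 17471.72 = 28022.12 mm^3


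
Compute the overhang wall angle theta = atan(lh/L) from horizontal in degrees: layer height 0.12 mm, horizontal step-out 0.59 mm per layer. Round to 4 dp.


angle = atan(0.12/0.59) = 11.4966 degrees


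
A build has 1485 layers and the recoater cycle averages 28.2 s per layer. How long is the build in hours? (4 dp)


t = 1485 * 28.2 / 3600 = 11.6325 hrs


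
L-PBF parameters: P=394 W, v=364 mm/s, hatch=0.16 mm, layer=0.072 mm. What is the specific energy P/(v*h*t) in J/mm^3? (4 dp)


Build rate = 364 * 0.16 * 0.072 = 4.19328 mm^3/s
SE = 394 / 4.19328 = 93.9599 J/mm^3


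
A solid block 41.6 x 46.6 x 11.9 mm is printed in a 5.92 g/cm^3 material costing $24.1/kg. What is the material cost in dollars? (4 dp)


V = 41.6 * 46.6 * 11.9 = 23068.864 mm^3 = 23.068864 cm^3
Mass = 23.068864 * 5.92 / 1000 = 0.13656767 kg
Cost = 0.13656767 * 24.1 = 3.2913 $


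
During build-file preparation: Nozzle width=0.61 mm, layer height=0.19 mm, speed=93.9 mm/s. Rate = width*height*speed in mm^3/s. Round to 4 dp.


Rate = 0.61 * 0.19 * 93.9 = 10.883 mm^3/s


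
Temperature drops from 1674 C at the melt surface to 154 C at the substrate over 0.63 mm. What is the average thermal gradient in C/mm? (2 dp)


G = (1674-154)/0.63 = 2412.7 C/mm


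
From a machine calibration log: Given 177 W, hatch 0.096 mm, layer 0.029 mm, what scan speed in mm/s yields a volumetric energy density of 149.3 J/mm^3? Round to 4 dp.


v = 177 / (149.3*0.096*0.029) = 425.8378 mm/s


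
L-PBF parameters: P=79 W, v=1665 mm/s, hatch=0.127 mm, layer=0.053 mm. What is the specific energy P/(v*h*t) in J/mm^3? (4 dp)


Build rate = 1665 * 0.127 * 0.053 = 11.207115 mm^3/s
SE = 79 / 11.207115 = 7.0491 J/mm^3


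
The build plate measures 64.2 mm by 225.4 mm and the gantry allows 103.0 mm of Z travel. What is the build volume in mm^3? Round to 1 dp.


V = 64.2 * 225.4 * 103.0 = 1490480.0 mm^3


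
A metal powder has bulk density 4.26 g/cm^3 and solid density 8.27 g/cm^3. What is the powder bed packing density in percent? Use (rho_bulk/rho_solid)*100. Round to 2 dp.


Packing = (4.26/8.27)*100 = 51.51 %


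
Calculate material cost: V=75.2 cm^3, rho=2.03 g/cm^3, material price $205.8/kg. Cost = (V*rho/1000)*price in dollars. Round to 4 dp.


Mass = 75.2*2.03/1000 = 0.152656 kg
Cost = 0.152656 * 205.8 = 31.4166 $


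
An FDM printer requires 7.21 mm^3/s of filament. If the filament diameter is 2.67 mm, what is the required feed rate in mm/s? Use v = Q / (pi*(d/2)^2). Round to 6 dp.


A = pi*(2.67/2)^2 = 5.599025
v = 7.21 / 5.599025 = 1.287724 mm/s


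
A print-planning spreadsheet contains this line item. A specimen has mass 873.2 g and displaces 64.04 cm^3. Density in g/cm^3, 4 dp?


rho = 873.2 / 64.04 = 13.6352 g/cm^3


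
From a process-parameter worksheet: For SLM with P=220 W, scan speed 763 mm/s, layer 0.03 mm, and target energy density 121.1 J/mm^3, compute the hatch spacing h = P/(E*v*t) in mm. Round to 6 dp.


h = 220 / (121.1*763*0.03) = 0.079366 mm


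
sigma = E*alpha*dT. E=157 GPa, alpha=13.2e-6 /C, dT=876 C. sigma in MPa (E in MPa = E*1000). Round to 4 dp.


sigma = 157*1000 * 13.2e-6 * 876 = 1815.4224 MPa


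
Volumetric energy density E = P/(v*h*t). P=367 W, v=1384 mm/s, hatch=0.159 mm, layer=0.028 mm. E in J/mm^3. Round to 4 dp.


E = 367 / (1384*0.159*0.028) = 59.5628 J/mm^3


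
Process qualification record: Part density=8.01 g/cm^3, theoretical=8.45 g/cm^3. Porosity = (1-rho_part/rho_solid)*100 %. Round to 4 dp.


Porosity = (1-8.01/8.45)*100 = 5.2071 %


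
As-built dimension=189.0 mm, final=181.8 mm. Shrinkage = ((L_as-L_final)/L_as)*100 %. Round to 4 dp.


Shrinkage = ((189.0-181.8)/189.0)*100 = 3.8095 %


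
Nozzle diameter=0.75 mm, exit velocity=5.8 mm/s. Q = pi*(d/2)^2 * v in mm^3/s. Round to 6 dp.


A = pi*(0.75/2)^2 = 0.44178647 mm^2
Q = 0.44178647 * 5.8 = 2.562362 mm^3/s


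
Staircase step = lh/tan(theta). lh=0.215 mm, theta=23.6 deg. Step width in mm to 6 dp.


step = 0.215 / tan(23.6) = 0.492116 mm


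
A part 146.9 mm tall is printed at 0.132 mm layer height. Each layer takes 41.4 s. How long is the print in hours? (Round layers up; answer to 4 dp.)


Layers = ceil(146.9/0.132) = 1113
t = 1113 * 41.4 / 3600 = 12.7995 hrs


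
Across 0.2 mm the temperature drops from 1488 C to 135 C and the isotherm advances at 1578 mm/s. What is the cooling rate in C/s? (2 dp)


G = (1488-135)/0.2 = 6765.0 C/mm
CR = 6765.0 * 1578 = 10675170.0 C/s


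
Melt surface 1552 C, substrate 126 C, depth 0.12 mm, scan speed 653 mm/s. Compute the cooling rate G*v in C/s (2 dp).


G = (1552-126)/0.12 = 11883.33333333 C/mm
CR = 11883.33333333 * 653 = 7759816.67 C/s


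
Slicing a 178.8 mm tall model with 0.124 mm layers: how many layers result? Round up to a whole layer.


Layers = ceil(178.8/0.124) = 1442


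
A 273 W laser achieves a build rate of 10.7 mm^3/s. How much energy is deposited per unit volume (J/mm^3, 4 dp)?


SE = 273 / 10.7 = 25.514 J/mm^3


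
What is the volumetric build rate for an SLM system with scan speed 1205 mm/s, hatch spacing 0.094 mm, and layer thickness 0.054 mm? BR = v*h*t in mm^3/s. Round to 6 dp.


Rate = 1205 * 0.094 * 0.054 = 6.11658 mm^3/s


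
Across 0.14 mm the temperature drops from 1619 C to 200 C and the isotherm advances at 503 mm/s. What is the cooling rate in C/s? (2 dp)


G = (1619-200)/0.14 = 10135.71428571 C/mm
CR = 10135.71428571 * 503 = 5098264.29 C/s


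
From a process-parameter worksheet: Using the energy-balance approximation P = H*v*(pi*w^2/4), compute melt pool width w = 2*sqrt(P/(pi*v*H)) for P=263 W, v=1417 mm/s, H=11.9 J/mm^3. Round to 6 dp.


w = 2*sqrt(263/(pi*1417*11.9)) = 0.140921 mm


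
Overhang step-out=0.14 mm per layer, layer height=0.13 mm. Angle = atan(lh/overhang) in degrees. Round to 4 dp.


angle = atan(0.13/0.14) = 42.8789 degrees


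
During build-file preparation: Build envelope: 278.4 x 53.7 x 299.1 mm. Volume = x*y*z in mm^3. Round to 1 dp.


V = 278.4 * 53.7 * 299.1 = 4471568.9 mm^3


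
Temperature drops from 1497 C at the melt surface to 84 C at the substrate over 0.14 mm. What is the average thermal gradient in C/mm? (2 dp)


G = (1497-84)/0.14 = 10092.86 C/mm


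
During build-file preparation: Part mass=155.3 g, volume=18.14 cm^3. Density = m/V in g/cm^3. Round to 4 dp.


rho = 155.3 / 18.14 = 8.5612 g/cm^3


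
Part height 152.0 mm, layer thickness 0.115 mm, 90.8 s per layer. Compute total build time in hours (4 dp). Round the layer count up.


Layers = ceil(152.0/0.115) = 1322
t = 1322 * 90.8 / 3600 = 33.3438 hrs


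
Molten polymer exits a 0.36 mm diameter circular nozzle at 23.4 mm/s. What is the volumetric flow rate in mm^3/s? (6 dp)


A = pi*(0.36/2)^2 = 0.1017876 mm^2
Q = 0.1017876 * 23.4 = 2.38183 mm^3/s


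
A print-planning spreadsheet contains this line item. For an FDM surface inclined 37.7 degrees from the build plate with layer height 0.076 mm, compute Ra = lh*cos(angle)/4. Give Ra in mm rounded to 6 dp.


Ra = 0.076 * cos(37.7) / 4 = 0.015033 mm


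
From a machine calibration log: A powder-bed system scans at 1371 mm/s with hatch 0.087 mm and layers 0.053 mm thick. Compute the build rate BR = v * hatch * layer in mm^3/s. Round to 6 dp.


Rate = 1371 * 0.087 * 0.053 = 6.321681 mm^3/s


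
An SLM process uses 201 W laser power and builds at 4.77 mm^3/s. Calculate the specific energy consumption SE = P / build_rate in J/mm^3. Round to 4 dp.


SE = 201 / 4.77 = 42.1384 J/mm^3


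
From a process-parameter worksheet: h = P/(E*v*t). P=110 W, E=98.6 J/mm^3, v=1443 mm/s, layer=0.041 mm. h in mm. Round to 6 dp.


h = 110 / (98.6*1443*0.041) = 0.018857 mm


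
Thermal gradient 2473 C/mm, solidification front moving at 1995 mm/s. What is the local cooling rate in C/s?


CR = 2473 * 1995 = 4933635 C/s


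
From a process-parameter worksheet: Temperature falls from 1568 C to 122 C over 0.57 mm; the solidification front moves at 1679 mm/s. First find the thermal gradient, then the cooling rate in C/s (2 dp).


G = (1568-122)/0.57 = 2536.84210526 C/mm
CR = 2536.84210526 * 1679 = 4259357.89 C/s


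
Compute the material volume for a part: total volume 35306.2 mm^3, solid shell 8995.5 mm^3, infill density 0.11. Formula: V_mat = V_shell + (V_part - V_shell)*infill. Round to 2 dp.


V_infill = (35306.2 - 8995.5) * 0.11 = 2894.18
V_total = 8995.5 + 2894.18 = 11889.68 mm^3


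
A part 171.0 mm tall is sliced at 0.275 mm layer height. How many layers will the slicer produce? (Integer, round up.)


Layers = ceil(171.0/0.275) = 622


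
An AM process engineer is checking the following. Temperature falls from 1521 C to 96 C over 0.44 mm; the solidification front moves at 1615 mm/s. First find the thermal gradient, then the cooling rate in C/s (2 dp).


G = (1521-96)/0.44 = 3238.63636364 C/mm
CR = 3238.63636364 * 1615 = 5230397.73 C/s


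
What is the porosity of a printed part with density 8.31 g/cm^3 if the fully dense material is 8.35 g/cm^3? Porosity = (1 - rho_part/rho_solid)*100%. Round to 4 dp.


Porosity = (1-8.31/8.35)*100 = 0.479 %


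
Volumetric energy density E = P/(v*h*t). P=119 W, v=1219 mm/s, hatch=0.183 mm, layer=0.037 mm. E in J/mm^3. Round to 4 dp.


E = 119 / (1219*0.183*0.037) = 14.4175 J/mm^3


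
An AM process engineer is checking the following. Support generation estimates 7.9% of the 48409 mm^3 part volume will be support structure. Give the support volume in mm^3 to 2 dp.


V_support = 48409 * 0.079 = 3824.31 mm^3


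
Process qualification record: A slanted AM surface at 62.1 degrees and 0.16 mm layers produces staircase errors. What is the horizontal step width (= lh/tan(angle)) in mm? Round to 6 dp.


step = 0.16 / tan(62.1) = 0.084716 mm


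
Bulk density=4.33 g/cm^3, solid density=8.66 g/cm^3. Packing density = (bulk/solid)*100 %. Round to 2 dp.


Packing = (4.33/8.66)*100 = 50.0 %


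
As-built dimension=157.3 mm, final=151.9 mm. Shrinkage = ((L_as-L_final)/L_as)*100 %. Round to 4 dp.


Shrinkage = ((157.3-151.9)/157.3)*100 = 3.4329 %


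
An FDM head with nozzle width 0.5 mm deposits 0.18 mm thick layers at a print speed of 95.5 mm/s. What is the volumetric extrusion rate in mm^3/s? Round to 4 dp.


Rate = 0.5 * 0.18 * 95.5 = 8.595 mm^3/s


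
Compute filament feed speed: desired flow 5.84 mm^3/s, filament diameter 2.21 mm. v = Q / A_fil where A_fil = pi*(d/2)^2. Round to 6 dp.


A = pi*(2.21/2)^2 = 3.835963
v = 5.84 / 3.835963 = 1.522434 mm/s


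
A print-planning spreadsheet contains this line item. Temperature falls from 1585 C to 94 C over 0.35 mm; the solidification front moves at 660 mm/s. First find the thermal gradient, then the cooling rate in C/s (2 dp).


G = (1585-94)/0.35 = 4260.0 C/mm
CR = 4260.0 * 660 = 2811600.0 C/s


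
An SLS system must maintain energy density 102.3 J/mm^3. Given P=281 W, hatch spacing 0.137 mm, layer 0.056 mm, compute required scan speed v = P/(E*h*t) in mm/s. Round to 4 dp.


v = 281 / (102.3*0.137*0.056) = 358.0322 mm/s


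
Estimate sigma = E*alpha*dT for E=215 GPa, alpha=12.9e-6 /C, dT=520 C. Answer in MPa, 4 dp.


sigma = 215*1000 * 12.9e-6 * 520 = 1442.22 MPa


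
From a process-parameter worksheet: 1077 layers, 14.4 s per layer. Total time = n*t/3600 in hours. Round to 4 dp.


t = 1077 * 14.4 / 3600 = 4.308 hrs


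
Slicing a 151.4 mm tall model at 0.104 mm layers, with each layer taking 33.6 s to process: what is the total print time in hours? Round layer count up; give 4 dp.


Layers = ceil(151.4/0.104) = 1456
t = 1456 * 33.6 / 3600 = 13.5893 hrs


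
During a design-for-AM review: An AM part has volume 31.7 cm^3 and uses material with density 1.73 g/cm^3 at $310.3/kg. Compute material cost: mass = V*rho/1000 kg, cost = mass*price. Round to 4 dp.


Mass = 31.7*1.73/1000 = 0.054841 kg
Cost = 0.054841 * 310.3 = 17.0172 $


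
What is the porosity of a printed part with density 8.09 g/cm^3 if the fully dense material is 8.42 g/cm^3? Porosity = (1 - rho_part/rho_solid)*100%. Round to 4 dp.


Porosity = (1-8.09/8.42)*100 = 3.9192 %


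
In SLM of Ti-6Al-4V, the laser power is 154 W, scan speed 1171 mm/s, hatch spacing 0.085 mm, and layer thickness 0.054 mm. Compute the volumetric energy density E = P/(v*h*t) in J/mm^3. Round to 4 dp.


E = 154 / (1171*0.085*0.054) = 28.6517 J/mm^3


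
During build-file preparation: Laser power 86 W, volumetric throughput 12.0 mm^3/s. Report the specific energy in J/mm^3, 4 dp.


SE = 86 / 12.0 = 7.1667 J/mm^3


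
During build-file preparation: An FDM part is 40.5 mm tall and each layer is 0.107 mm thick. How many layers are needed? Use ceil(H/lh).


Layers = ceil(40.5/0.107) = 379


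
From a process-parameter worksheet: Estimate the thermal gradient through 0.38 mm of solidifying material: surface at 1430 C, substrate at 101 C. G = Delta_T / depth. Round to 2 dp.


G = (1430-101)/0.38 = 3497.37 C/mm


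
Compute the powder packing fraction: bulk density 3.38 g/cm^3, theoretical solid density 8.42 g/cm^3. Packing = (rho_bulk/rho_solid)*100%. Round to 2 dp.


Packing = (3.38/8.42)*100 = 40.14 %


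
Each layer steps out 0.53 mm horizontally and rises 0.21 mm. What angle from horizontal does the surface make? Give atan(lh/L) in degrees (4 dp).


angle = atan(0.21/0.53) = 21.6148 degrees


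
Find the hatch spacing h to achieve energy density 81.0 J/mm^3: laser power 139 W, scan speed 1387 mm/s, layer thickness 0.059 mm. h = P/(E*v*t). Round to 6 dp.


h = 139 / (81.0*1387*0.059) = 0.02097 mm


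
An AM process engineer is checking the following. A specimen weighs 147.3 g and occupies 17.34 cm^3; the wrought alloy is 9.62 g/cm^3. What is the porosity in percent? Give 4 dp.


rho_part = 147.3 / 17.34 = 8.49480969 g/cm^3
Porosity = (1 - 8.49480969/9.62)*100 = 11.6964 %


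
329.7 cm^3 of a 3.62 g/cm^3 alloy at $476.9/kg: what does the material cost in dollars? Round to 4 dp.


Mass = 329.7*3.62/1000 = 1.193514 kg
Cost = 1.193514 * 476.9 = 569.1868 $


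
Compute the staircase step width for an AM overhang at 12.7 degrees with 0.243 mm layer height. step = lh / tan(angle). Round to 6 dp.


step = 0.243 / tan(12.7) = 1.078276 mm


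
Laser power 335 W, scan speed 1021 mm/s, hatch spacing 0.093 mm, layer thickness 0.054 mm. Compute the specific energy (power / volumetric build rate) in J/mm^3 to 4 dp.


Build rate = 1021 * 0.093 * 0.054 = 5.127462 mm^3/s
SE = 335 / 5.127462 = 65.3345 J/mm^3


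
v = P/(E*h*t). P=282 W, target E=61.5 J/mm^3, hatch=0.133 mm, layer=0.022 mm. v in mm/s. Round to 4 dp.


v = 282 / (61.5*0.133*0.022) = 1567.1107 mm/s


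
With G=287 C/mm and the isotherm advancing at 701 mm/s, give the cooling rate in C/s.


CR = 287 * 701 = 201187 C/s


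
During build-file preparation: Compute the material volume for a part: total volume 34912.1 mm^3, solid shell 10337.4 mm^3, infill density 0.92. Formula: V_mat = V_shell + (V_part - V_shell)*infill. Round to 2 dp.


V_infill = (34912.1 - 10337.4) * 0.92 = 22608.72
V_total = 10337.4 + 22608.72 = 32946.12 mm^3


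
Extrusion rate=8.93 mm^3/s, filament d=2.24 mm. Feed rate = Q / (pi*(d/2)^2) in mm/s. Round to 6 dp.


A = pi*(2.24/2)^2 = 3.940814
v = 8.93 / 3.940814 = 2.266029 mm/s


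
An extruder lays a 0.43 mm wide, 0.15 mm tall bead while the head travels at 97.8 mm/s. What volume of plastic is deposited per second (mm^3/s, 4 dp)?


Rate = 0.43 * 0.15 * 97.8 = 6.3081 mm^3/s


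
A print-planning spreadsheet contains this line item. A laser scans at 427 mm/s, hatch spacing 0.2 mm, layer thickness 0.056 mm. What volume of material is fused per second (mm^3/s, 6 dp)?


Rate = 427 * 0.2 * 0.056 = 4.7824 mm^3/s


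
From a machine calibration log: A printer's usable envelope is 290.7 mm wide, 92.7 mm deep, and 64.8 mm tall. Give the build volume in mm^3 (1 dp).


V = 290.7 * 92.7 * 64.8 = 1746223.3 mm^3


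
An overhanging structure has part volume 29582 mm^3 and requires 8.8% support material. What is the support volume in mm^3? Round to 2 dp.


V_support = 29582 * 0.088 = 2603.22 mm^3


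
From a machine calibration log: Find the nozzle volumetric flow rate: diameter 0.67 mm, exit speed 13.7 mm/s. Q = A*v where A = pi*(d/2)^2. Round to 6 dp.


A = pi*(0.67/2)^2 = 0.35256524 mm^2
Q = 0.35256524 * 13.7 = 4.830144 mm^3/s


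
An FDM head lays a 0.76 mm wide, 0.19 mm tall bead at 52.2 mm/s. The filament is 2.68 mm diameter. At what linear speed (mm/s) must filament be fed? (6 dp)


Q = 0.76 * 0.19 * 52.2 = 7.53768 mm^3/s
A_fil = pi*(2.68/2)^2 = 5.64104377 mm^2
v_feed = 7.53768 / 5.64104377 = 1.336221 mm/s


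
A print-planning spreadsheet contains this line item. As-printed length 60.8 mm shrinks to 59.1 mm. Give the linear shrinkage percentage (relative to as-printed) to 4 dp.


Shrinkage = ((60.8-59.1)/60.8)*100 = 2.7961 %


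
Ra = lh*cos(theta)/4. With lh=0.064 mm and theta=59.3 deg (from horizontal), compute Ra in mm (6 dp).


Ra = 0.064 * cos(59.3) / 4 = 0.008169 mm


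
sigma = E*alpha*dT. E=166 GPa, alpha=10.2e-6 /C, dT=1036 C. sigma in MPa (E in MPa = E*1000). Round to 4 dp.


sigma = 166*1000 * 10.2e-6 * 1036 = 1754.1552 MPa


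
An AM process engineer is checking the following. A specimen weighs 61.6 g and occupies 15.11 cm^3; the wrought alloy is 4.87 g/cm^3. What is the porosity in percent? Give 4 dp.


rho_part = 61.6 / 15.11 = 4.07677035 g/cm^3
Porosity = (1 - 4.07677035/4.87)*100 = 16.2881 %


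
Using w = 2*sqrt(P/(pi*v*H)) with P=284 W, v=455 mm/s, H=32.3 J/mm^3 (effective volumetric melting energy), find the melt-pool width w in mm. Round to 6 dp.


w = 2*sqrt(284/(pi*455*32.3)) = 0.156858 mm


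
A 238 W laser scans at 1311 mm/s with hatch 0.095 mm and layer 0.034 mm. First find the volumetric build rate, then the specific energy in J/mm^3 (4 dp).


Build rate = 1311 * 0.095 * 0.034 = 4.23453 mm^3/s
SE = 238 / 4.23453 = 56.2046 J/mm^3


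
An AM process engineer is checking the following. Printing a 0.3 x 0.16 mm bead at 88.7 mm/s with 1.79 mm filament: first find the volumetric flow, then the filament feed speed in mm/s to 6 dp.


Q = 0.3 * 0.16 * 88.7 = 4.2576 mm^3/s
A_fil = pi*(1.79/2)^2 = 2.51649426 mm^2
v_feed = 4.2576 / 2.51649426 = 1.691877 mm/s


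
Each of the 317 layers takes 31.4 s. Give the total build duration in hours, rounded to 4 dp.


t = 317 * 31.4 / 3600 = 2.7649 hrs


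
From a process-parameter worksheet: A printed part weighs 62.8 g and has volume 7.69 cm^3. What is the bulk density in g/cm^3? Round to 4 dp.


rho = 62.8 / 7.69 = 8.1664 g/cm^3


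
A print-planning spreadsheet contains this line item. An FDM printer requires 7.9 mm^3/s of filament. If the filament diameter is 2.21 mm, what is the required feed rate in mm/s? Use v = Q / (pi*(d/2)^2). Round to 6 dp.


A = pi*(2.21/2)^2 = 3.835963
v = 7.9 / 3.835963 = 2.059457 mm/s
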